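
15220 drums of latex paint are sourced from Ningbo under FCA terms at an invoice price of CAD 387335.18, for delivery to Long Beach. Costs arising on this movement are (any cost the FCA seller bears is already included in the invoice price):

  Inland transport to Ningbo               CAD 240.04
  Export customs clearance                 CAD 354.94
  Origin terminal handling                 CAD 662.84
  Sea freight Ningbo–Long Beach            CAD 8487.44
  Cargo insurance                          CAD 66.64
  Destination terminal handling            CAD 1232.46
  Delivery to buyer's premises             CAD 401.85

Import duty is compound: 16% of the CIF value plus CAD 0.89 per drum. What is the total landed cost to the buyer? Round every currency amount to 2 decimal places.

FCA: the seller delivers export-cleared goods to the carrier; the buyer bears costs from that point.
Already in the invoice (seller's account under FCA): inland to port, export clearance — exclude.
CIF value = FCA price + origin terminal + freight + insurance = 387335.18 + 662.84 + 8487.44 + 66.64 = 396552.10
Ad valorem component: 396552.10 × 16% = 63448.34
Specific component: 15220 × 0.89 = 13545.80
Import duty = 63448.34 + 13545.80 = 76994.14
Buyer bears: origin terminal 662.84 + freight 8487.44 + insurance 66.64 + destination terminal 1232.46 + delivery 401.85 + duty 76994.14 = 87845.37
Landed cost = invoice 387335.18 + 87845.37 = 475180.55

Total landed cost: CAD 475180.55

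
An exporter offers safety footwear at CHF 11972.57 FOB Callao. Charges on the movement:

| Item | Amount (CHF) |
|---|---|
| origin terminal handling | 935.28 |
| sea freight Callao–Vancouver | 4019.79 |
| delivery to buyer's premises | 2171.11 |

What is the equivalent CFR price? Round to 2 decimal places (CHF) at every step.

Not relevant to the conversion: origin terminal — on the seller under both FOB and CFR; already in the FOB price and stays in the CFR price. delivery — on the buyer under both terms; not part of either seller's price.
From FOB to CFR, the seller additionally bears: freight.
CFR price = 11972.57 + 4019.79 = 15992.36

CFR price: CHF 15992.36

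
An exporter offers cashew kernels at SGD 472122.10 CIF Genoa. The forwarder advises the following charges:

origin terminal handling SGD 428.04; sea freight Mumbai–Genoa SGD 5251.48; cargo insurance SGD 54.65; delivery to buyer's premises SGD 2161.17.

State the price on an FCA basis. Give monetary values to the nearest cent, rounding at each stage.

FCA price: SGD 466387.93

Not relevant to the conversion: delivery — on the buyer under both terms; not part of either seller's price.
From CIF to FCA, the seller no longer bears: origin terminal, freight, insurance.
FCA price = 472122.10 − 428.04 − 5251.48 − 54.65 = 466387.93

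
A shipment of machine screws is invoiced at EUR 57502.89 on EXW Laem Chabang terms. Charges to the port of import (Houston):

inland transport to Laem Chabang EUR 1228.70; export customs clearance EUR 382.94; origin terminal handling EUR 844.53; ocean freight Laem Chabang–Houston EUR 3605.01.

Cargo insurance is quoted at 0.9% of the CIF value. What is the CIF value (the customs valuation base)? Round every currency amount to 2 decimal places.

CIF value: EUR 64141.34

Let C be the CIF value. C = EXW price + pre-shipment costs + freight + 0.9% × C
C − 0.9% × C = 57502.89 + 1228.70 + 382.94 + 844.53 + 3605.01
0.991 × C = 63564.07
C = 63564.07 / 0.991 = 64141.34
Insurance premium = 0.9% × 64141.34 = 577.27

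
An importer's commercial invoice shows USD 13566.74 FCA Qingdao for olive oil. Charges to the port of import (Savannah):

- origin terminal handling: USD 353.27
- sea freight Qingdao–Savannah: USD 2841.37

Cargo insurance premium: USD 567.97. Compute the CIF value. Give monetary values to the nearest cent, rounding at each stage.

CIF value: USD 17329.35

CIF = FCA price + pre-shipment costs + freight + insurance
CIF = 13566.74 + 353.27 + 2841.37 + 567.97 = 17329.35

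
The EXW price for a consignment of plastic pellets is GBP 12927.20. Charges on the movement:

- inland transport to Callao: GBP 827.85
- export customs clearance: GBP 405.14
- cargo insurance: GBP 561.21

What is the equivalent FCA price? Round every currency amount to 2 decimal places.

Not relevant to the conversion: insurance — on the buyer under both terms; not part of either seller's price.
From EXW to FCA, the seller additionally bears: inland to port, export clearance.
FCA price = 12927.20 + 827.85 + 405.14 = 14160.19

FCA price: GBP 14160.19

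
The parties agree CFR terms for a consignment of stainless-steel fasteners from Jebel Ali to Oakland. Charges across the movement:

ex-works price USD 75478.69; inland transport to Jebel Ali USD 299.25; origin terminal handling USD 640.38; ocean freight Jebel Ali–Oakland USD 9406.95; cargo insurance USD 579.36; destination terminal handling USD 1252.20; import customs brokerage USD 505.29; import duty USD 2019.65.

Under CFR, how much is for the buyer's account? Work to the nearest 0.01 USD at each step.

CFR: the seller pays costs through ocean freight to the destination port, but not insurance.
Seller's account: goods 75478.69 + inland to port 299.25 + origin terminal 640.38 + freight 9406.95 = 85825.27
Buyer's account: insurance 579.36 + destination terminal 1252.20 + brokerage 505.29 + duty 2019.65 = 4356.50

Buyer's account: USD 4356.50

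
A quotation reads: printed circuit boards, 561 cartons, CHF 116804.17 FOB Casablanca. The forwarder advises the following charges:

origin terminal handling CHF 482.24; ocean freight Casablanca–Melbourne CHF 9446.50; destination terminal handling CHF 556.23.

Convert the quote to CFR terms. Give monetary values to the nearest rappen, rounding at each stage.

CFR price: CHF 126250.67

Not relevant to the conversion: origin terminal — on the seller under both FOB and CFR; already in the FOB price and stays in the CFR price. destination terminal — on the buyer under both terms; not part of either seller's price.
From FOB to CFR, the seller additionally bears: freight.
CFR price = 116804.17 + 9446.50 = 126250.67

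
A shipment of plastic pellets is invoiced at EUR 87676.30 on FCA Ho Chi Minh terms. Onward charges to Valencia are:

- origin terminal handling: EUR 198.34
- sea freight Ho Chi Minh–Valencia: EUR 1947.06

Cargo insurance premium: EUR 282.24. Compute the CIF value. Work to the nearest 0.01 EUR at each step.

CIF value: EUR 90103.94

CIF = FCA price + pre-shipment costs + freight + insurance
CIF = 87676.30 + 198.34 + 1947.06 + 282.24 = 90103.94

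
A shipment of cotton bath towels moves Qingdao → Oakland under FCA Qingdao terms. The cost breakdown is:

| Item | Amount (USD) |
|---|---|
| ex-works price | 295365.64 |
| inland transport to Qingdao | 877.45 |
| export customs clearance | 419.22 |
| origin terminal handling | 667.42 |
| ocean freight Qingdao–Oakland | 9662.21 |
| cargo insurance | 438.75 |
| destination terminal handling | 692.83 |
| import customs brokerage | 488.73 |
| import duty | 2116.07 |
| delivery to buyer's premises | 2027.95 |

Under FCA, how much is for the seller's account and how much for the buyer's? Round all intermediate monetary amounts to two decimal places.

FCA: the seller delivers export-cleared goods to the carrier; the buyer bears costs from that point.
Seller's account: goods 295365.64 + inland to port 877.45 + export clearance 419.22 = 296662.31
Buyer's account: origin terminal 667.42 + freight 9662.21 + insurance 438.75 + destination terminal 692.83 + brokerage 488.73 + duty 2116.07 + delivery 2027.95 = 16093.96

Seller: USD 296662.31; buyer: USD 16093.96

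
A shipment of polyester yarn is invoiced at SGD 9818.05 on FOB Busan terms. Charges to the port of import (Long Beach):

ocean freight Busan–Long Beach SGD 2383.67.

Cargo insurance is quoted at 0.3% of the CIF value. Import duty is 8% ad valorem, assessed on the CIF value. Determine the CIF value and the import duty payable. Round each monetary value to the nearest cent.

Let C be the CIF value. C = FOB price + freight + 0.3% × C
C − 0.3% × C = 9818.05 + 2383.67
0.997 × C = 12201.72
C = 12201.72 / 0.997 = 12238.44
Insurance premium = 0.3% × 12238.44 = 36.72
Import duty = 12238.44 × 8% = 979.08

CIF value: SGD 12238.44; import duty: SGD 979.08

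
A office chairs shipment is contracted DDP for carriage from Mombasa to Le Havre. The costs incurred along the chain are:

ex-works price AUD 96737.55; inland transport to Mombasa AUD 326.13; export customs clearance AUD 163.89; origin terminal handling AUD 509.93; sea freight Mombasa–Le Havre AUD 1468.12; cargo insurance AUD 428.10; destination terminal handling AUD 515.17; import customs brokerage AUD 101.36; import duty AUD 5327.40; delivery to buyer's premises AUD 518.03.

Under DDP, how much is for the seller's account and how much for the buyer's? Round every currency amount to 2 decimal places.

DDP: the seller bears all costs including import duty.
Seller's account: goods 96737.55 + inland to port 326.13 + export clearance 163.89 + origin terminal 509.93 + freight 1468.12 + insurance 428.10 + destination terminal 515.17 + brokerage 101.36 + duty 5327.40 + delivery 518.03 = 106095.68
Buyer's account: 0.00

Seller: AUD 106095.68; buyer: AUD 0.00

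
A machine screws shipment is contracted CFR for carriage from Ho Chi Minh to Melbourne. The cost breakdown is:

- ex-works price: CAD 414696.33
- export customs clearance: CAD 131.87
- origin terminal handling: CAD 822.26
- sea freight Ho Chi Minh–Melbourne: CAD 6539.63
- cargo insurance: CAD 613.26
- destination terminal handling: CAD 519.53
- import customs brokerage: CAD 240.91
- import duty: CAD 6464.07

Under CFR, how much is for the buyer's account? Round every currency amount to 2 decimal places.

Buyer's account: CAD 7837.77

CFR: the seller pays costs through ocean freight to the destination port, but not insurance.
Seller's account: goods 414696.33 + export clearance 131.87 + origin terminal 822.26 + freight 6539.63 = 422190.09
Buyer's account: insurance 613.26 + destination terminal 519.53 + brokerage 240.91 + duty 6464.07 = 7837.77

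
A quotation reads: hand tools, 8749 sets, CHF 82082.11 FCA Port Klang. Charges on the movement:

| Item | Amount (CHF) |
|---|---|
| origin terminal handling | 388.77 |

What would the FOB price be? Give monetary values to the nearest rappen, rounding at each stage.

FOB price: CHF 82470.88

From FCA to FOB, the seller additionally bears: origin terminal.
FOB price = 82082.11 + 388.77 = 82470.88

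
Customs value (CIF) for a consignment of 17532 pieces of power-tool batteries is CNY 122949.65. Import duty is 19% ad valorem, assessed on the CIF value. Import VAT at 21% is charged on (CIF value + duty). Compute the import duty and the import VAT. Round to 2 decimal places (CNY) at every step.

Import duty = 122949.65 × 19% = 23360.43
VAT base = CIF + duty = 122949.65 + 23360.43 = 146310.08
Import VAT = 146310.08 × 21% = 30725.12

Import duty: CNY 23360.43; import VAT: CNY 30725.12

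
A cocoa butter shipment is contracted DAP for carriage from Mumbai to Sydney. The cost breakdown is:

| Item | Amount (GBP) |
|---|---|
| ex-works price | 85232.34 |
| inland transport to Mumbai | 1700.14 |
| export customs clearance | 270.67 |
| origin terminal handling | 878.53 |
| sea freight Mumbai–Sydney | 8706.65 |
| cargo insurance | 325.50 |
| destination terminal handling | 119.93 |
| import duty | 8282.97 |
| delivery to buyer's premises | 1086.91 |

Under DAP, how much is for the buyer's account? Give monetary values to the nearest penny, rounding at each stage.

DAP: the seller bears all costs to the named destination except import duty and clearance.
Seller's account: goods 85232.34 + inland to port 1700.14 + export clearance 270.67 + origin terminal 878.53 + freight 8706.65 + insurance 325.50 + destination terminal 119.93 + delivery 1086.91 = 98320.67
Buyer's account: duty 8282.97 = 8282.97

Buyer's account: GBP 8282.97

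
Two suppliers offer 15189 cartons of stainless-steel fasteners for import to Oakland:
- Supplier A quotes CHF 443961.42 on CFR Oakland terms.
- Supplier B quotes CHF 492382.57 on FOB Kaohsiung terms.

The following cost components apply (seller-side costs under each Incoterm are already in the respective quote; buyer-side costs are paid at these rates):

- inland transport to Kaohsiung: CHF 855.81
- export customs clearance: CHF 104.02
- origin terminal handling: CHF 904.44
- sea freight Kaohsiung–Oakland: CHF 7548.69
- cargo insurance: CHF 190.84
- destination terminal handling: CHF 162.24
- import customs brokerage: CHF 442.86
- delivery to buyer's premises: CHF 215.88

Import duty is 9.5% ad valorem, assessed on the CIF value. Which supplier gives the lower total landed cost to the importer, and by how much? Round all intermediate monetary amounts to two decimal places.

Supplier A (CFR):
CIF value = CFR price + insurance = 443961.42 + 190.84 = 444152.26
Import duty = 444152.26 × 9.5% = 42194.46
Buyer bears (A): 190.84 + 162.24 + 442.86 + 215.88 = 1011.82
Landed cost (A) = invoice 443961.42 + 1011.82 + duty 42194.46 = 487167.70
Supplier B (FOB):
CIF value = FOB price + freight + insurance = 492382.57 + 7548.69 + 190.84 = 500122.10
Import duty = 500122.10 × 9.5% = 47511.60
Buyer bears (B): 7548.69 + 190.84 + 162.24 + 442.86 + 215.88 = 8560.51
Landed cost (B) = invoice 492382.57 + 8560.51 + duty 47511.60 = 548454.68
Difference = |487167.70 − 548454.68| = 61286.98

Supplier A is cheaper by CHF 61286.98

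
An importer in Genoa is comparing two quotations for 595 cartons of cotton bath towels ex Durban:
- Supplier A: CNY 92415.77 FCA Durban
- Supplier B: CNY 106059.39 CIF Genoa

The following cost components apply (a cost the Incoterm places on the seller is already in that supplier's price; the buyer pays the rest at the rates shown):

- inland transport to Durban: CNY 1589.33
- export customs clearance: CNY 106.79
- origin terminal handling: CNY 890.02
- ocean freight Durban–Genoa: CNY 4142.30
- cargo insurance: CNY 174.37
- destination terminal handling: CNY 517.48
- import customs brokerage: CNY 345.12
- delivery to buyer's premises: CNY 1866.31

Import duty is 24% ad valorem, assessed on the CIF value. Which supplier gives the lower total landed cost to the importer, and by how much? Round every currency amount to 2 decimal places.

Supplier A (FCA):
CIF value = FCA price + origin terminal + freight + insurance = 92415.77 + 890.02 + 4142.30 + 174.37 = 97622.46
Import duty = 97622.46 × 24% = 23429.39
Buyer bears (A): 890.02 + 4142.30 + 174.37 + 517.48 + 345.12 + 1866.31 = 7935.60
Landed cost (A) = invoice 92415.77 + 7935.60 + duty 23429.39 = 123780.76
Supplier B (CIF):
The CIF price already equals the CIF value: 106059.39
Import duty = 106059.39 × 24% = 25454.25
Buyer bears (B): 517.48 + 345.12 + 1866.31 = 2728.91
Landed cost (B) = invoice 106059.39 + 2728.91 + duty 25454.25 = 134242.55
Difference = |123780.76 − 134242.55| = 10461.79

Supplier A is cheaper by CNY 10461.79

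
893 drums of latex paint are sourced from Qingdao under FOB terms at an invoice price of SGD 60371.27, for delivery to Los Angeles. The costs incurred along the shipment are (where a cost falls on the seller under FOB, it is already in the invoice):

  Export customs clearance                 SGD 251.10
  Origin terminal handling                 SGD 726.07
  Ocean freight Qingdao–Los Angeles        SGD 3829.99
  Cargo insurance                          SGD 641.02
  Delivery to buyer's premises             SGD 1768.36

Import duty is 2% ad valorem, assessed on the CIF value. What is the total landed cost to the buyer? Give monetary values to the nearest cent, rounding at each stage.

Total landed cost: SGD 67907.49

FOB: the seller bears costs until goods are on board at the origin port; the buyer bears freight, insurance and all costs thereafter.
Already in the invoice (seller's account under FOB): export clearance, origin terminal — exclude.
CIF value = FOB price + freight + insurance = 60371.27 + 3829.99 + 641.02 = 64842.28
Import duty = 64842.28 × 2% = 1296.85
Buyer bears: freight 3829.99 + insurance 641.02 + delivery 1768.36 + duty 1296.85 = 7536.22
Landed cost = invoice 60371.27 + 7536.22 = 67907.49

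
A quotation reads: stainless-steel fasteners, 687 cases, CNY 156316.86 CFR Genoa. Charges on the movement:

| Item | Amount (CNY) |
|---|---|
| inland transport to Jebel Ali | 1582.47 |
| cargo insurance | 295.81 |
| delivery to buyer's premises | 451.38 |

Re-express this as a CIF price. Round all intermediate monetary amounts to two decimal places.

CIF price: CNY 156612.67

Not relevant to the conversion: inland to port — on the seller under both CFR and CIF; already in the CFR price and stays in the CIF price. delivery — on the buyer under both terms; not part of either seller's price.
From CFR to CIF, the seller additionally bears: insurance.
CIF price = 156316.86 + 295.81 = 156612.67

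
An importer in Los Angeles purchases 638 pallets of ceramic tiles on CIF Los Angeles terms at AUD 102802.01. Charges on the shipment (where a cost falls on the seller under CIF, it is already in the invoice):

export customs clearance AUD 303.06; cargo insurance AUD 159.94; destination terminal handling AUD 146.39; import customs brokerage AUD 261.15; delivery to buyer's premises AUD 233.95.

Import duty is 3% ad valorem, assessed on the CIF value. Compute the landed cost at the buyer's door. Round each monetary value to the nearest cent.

CIF: the seller pays costs through ocean freight and marine insurance to the destination port.
Already in the invoice (seller's account under CIF): export clearance, insurance — exclude.
The CIF price already equals the CIF value: 102802.01
Import duty = 102802.01 × 3% = 3084.06
Buyer bears: destination terminal 146.39 + brokerage 261.15 + delivery 233.95 + duty 3084.06 = 3725.55
Landed cost = invoice 102802.01 + 3725.55 = 106527.56

Total landed cost: AUD 106527.56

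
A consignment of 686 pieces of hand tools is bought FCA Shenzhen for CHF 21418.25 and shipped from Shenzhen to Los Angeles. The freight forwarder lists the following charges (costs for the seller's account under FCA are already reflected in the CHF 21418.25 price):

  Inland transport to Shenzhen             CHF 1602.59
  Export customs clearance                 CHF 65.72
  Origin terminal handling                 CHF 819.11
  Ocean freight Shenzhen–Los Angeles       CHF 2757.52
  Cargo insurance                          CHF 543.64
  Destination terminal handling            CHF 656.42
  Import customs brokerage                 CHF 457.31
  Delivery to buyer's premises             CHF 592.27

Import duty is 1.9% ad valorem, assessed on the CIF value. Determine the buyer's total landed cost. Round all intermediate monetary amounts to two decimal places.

Total landed cost: CHF 27729.75

FCA: the seller delivers export-cleared goods to the carrier; the buyer bears costs from that point.
Already in the invoice (seller's account under FCA): inland to port, export clearance — exclude.
CIF value = FCA price + origin terminal + freight + insurance = 21418.25 + 819.11 + 2757.52 + 543.64 = 25538.52
Import duty = 25538.52 × 1.9% = 485.23
Buyer bears: origin terminal 819.11 + freight 2757.52 + insurance 543.64 + destination terminal 656.42 + brokerage 457.31 + delivery 592.27 + duty 485.23 = 6311.50
Landed cost = invoice 21418.25 + 6311.50 = 27729.75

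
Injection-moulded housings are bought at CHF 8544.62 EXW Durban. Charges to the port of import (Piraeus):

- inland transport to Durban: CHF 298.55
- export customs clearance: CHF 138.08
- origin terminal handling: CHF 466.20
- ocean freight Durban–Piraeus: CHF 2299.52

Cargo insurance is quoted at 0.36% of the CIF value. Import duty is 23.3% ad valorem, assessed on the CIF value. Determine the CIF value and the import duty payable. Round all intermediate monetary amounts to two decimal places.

Let C be the CIF value. C = EXW price + pre-shipment costs + freight + 0.36% × C
C − 0.36% × C = 8544.62 + 298.55 + 138.08 + 466.20 + 2299.52
0.9964 × C = 11746.97
C = 11746.97 / 0.9964 = 11789.41
Insurance premium = 0.36% × 11789.41 = 42.44
Import duty = 11789.41 × 23.3% = 2746.93

CIF value: CHF 11789.41; import duty: CHF 2746.93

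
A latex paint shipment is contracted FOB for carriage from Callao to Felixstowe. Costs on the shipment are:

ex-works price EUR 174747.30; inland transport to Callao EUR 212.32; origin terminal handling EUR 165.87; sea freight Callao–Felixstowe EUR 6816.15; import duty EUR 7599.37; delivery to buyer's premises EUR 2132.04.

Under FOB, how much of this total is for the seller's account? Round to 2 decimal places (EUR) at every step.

Seller's account: EUR 175125.49

FOB: the seller bears costs until goods are on board at the origin port; the buyer bears freight, insurance and all costs thereafter.
Seller's account: goods 174747.30 + inland to port 212.32 + origin terminal 165.87 = 175125.49
Buyer's account: freight 6816.15 + duty 7599.37 + delivery 2132.04 = 16547.56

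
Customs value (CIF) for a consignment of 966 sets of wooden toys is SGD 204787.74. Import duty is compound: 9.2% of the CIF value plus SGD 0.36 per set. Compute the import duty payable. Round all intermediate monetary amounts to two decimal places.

Import duty: SGD 19188.23

Ad valorem component: 204787.74 × 9.2% = 18840.47
Specific component: 966 × 0.36 = 347.76
Import duty = 18840.47 + 347.76 = 19188.23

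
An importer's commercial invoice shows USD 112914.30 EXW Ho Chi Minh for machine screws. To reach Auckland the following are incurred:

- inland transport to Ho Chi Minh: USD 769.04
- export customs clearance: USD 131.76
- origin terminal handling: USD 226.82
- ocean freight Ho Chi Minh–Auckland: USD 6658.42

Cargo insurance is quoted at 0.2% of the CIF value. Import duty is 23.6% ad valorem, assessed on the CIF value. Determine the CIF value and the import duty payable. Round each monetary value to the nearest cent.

Let C be the CIF value. C = EXW price + pre-shipment costs + freight + 0.2% × C
C − 0.2% × C = 112914.30 + 769.04 + 131.76 + 226.82 + 6658.42
0.998 × C = 120700.34
C = 120700.34 / 0.998 = 120942.22
Insurance premium = 0.2% × 120942.22 = 241.88
Import duty = 120942.22 × 23.6% = 28542.36

CIF value: USD 120942.22; import duty: USD 28542.36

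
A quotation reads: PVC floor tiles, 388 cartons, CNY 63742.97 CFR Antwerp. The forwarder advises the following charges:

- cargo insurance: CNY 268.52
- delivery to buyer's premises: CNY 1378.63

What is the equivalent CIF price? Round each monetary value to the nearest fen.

Not relevant to the conversion: delivery — on the buyer under both terms; not part of either seller's price.
From CFR to CIF, the seller additionally bears: insurance.
CIF price = 63742.97 + 268.52 = 64011.49

CIF price: CNY 64011.49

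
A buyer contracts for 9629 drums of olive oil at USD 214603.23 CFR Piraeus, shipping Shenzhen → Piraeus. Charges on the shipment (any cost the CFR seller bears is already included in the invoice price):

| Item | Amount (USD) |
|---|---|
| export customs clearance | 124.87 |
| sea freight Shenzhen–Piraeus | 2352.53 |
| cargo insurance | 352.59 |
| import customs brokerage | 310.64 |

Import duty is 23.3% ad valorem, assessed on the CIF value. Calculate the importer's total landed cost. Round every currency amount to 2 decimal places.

Total landed cost: USD 265351.17

CFR: the seller pays costs through ocean freight to the destination port, but not insurance.
Already in the invoice (seller's account under CFR): export clearance, freight — exclude.
CIF value = CFR price + insurance = 214603.23 + 352.59 = 214955.82
Import duty = 214955.82 × 23.3% = 50084.71
Buyer bears: insurance 352.59 + brokerage 310.64 + duty 50084.71 = 50747.94
Landed cost = invoice 214603.23 + 50747.94 = 265351.17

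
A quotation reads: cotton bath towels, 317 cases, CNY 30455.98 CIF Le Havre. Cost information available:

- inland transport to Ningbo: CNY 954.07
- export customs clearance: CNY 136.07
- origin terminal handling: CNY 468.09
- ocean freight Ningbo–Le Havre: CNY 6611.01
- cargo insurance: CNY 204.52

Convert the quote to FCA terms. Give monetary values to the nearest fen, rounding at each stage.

Not relevant to the conversion: inland to port, export clearance — on the seller under both CIF and FCA; already in the CIF price and stays in the FCA price.
From CIF to FCA, the seller no longer bears: origin terminal, freight, insurance.
FCA price = 30455.98 − 468.09 − 6611.01 − 204.52 = 23172.36

FCA price: CNY 23172.36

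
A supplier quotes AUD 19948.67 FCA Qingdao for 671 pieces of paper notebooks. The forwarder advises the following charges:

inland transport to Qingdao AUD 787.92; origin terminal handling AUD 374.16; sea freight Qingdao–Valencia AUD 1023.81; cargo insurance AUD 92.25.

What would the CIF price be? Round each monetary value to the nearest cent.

Not relevant to the conversion: inland to port — on the seller under both FCA and CIF; already in the FCA price and stays in the CIF price.
From FCA to CIF, the seller additionally bears: origin terminal, freight, insurance.
CIF price = 19948.67 + 374.16 + 1023.81 + 92.25 = 21438.89

CIF price: AUD 21438.89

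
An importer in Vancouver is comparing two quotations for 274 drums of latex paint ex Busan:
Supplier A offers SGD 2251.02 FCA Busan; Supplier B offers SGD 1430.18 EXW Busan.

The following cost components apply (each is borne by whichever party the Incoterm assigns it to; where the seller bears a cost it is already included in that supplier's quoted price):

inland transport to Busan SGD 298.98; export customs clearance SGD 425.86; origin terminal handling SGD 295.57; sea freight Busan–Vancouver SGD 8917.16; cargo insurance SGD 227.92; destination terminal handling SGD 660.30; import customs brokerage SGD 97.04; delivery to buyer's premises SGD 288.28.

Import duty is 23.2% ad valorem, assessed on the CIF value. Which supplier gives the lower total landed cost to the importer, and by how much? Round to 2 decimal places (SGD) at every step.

Supplier B is cheaper by SGD 118.27

Supplier A (FCA):
CIF value = FCA price + origin terminal + freight + insurance = 2251.02 + 295.57 + 8917.16 + 227.92 = 11691.67
Import duty = 11691.67 × 23.2% = 2712.47
Buyer bears (A): 295.57 + 8917.16 + 227.92 + 660.30 + 97.04 + 288.28 = 10486.27
Landed cost (A) = invoice 2251.02 + 10486.27 + duty 2712.47 = 15449.76
Supplier B (EXW):
CIF value = EXW price + inland to port + export clearance + origin terminal + freight + insurance = 1430.18 + 298.98 + 425.86 + 295.57 + 8917.16 + 227.92 = 11595.67
Import duty = 11595.67 × 23.2% = 2690.20
Buyer bears (B): 298.98 + 425.86 + 295.57 + 8917.16 + 227.92 + 660.30 + 97.04 + 288.28 = 11211.11
Landed cost (B) = invoice 1430.18 + 11211.11 + duty 2690.20 = 15331.49
Difference = |15449.76 − 15331.49| = 118.27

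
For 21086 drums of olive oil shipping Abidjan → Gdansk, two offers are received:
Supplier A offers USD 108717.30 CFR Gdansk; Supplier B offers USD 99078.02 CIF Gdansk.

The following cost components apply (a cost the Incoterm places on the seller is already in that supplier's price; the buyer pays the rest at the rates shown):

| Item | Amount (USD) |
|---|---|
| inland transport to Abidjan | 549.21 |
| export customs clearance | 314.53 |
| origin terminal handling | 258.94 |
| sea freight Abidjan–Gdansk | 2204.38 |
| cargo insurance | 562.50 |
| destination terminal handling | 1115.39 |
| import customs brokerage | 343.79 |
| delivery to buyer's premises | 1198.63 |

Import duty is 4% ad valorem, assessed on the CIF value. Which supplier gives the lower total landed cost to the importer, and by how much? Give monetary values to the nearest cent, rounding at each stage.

Supplier B is cheaper by USD 10609.85

Supplier A (CFR):
CIF value = CFR price + insurance = 108717.30 + 562.50 = 109279.80
Import duty = 109279.80 × 4% = 4371.19
Buyer bears (A): 562.50 + 1115.39 + 343.79 + 1198.63 = 3220.31
Landed cost (A) = invoice 108717.30 + 3220.31 + duty 4371.19 = 116308.80
Supplier B (CIF):
The CIF price already equals the CIF value: 99078.02
Import duty = 99078.02 × 4% = 3963.12
Buyer bears (B): 1115.39 + 343.79 + 1198.63 = 2657.81
Landed cost (B) = invoice 99078.02 + 2657.81 + duty 3963.12 = 105698.95
Difference = |116308.80 − 105698.95| = 10609.85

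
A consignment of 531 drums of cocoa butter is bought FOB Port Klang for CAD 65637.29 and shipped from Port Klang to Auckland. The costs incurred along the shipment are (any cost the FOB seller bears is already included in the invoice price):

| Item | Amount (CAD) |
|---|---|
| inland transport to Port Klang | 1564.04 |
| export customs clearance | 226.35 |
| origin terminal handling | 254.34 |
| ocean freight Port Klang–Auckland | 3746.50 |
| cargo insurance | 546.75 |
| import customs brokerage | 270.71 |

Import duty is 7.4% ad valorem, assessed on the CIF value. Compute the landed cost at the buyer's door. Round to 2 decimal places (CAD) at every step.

Total landed cost: CAD 75376.11

FOB: the seller bears costs until goods are on board at the origin port; the buyer bears freight, insurance and all costs thereafter.
Already in the invoice (seller's account under FOB): inland to port, export clearance, origin terminal — exclude.
CIF value = FOB price + freight + insurance = 65637.29 + 3746.50 + 546.75 = 69930.54
Import duty = 69930.54 × 7.4% = 5174.86
Buyer bears: freight 3746.50 + insurance 546.75 + brokerage 270.71 + duty 5174.86 = 9738.82
Landed cost = invoice 65637.29 + 9738.82 = 75376.11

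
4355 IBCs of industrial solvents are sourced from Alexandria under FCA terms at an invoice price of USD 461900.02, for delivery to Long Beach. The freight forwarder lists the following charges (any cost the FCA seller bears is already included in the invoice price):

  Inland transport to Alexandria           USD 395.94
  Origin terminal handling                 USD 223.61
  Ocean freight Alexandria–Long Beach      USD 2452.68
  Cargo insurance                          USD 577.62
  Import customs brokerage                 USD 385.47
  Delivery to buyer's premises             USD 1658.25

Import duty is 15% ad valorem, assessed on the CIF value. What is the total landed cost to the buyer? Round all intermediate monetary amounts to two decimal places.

FCA: the seller delivers export-cleared goods to the carrier; the buyer bears costs from that point.
Already in the invoice (seller's account under FCA): inland to port — exclude.
CIF value = FCA price + origin terminal + freight + insurance = 461900.02 + 223.61 + 2452.68 + 577.62 = 465153.93
Import duty = 465153.93 × 15% = 69773.09
Buyer bears: origin terminal 223.61 + freight 2452.68 + insurance 577.62 + brokerage 385.47 + delivery 1658.25 + duty 69773.09 = 75070.72
Landed cost = invoice 461900.02 + 75070.72 = 536970.74

Total landed cost: USD 536970.74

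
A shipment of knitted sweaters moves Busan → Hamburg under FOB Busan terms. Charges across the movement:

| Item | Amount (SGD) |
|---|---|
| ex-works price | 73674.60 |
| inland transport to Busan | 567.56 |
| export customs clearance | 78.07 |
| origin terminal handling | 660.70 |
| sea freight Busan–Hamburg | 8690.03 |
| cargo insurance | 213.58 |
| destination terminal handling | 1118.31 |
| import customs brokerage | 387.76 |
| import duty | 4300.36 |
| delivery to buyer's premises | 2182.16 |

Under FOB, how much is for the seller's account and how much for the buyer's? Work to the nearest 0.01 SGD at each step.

Seller: SGD 74980.93; buyer: SGD 16892.20

FOB: the seller bears costs until goods are on board at the origin port; the buyer bears freight, insurance and all costs thereafter.
Seller's account: goods 73674.60 + inland to port 567.56 + export clearance 78.07 + origin terminal 660.70 = 74980.93
Buyer's account: freight 8690.03 + insurance 213.58 + destination terminal 1118.31 + brokerage 387.76 + duty 4300.36 + delivery 2182.16 = 16892.20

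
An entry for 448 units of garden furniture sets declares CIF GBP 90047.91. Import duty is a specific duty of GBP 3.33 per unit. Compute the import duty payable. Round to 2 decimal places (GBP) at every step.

Import duty = 448 × 3.33 = 1491.84

Import duty: GBP 1491.84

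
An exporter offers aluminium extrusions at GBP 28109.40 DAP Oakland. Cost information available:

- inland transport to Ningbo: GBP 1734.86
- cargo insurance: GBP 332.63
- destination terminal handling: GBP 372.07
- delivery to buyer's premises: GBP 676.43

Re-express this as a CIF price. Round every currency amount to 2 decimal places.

Not relevant to the conversion: insurance, inland to port — on the seller under both DAP and CIF; already in the DAP price and stays in the CIF price.
From DAP to CIF, the seller no longer bears: destination terminal, delivery.
CIF price = 28109.40 − 372.07 − 676.43 = 27060.90

CIF price: GBP 27060.90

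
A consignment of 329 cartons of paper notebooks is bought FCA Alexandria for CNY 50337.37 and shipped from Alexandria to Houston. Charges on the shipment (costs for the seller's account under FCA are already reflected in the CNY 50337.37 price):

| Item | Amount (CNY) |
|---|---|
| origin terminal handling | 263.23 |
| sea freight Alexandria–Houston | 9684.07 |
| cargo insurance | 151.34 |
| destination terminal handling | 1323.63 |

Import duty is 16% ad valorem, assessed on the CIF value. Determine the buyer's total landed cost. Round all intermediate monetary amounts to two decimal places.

FCA: the seller delivers export-cleared goods to the carrier; the buyer bears costs from that point.
CIF value = FCA price + origin terminal + freight + insurance = 50337.37 + 263.23 + 9684.07 + 151.34 = 60436.01
Import duty = 60436.01 × 16% = 9669.76
Buyer bears: origin terminal 263.23 + freight 9684.07 + insurance 151.34 + destination terminal 1323.63 + duty 9669.76 = 21092.03
Landed cost = invoice 50337.37 + 21092.03 = 71429.40

Total landed cost: CNY 71429.40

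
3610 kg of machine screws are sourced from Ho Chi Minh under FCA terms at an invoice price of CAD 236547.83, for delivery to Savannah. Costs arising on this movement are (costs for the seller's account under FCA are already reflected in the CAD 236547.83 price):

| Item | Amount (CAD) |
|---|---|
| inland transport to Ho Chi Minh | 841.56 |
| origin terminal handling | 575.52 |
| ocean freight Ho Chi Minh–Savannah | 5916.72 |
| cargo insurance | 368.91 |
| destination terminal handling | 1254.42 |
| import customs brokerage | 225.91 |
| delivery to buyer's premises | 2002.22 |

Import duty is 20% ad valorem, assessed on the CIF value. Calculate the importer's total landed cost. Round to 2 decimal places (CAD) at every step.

FCA: the seller delivers export-cleared goods to the carrier; the buyer bears costs from that point.
Already in the invoice (seller's account under FCA): inland to port — exclude.
CIF value = FCA price + origin terminal + freight + insurance = 236547.83 + 575.52 + 5916.72 + 368.91 = 243408.98
Import duty = 243408.98 × 20% = 48681.80
Buyer bears: origin terminal 575.52 + freight 5916.72 + insurance 368.91 + destination terminal 1254.42 + brokerage 225.91 + delivery 2002.22 + duty 48681.80 = 59025.50
Landed cost = invoice 236547.83 + 59025.50 = 295573.33

Total landed cost: CAD 295573.33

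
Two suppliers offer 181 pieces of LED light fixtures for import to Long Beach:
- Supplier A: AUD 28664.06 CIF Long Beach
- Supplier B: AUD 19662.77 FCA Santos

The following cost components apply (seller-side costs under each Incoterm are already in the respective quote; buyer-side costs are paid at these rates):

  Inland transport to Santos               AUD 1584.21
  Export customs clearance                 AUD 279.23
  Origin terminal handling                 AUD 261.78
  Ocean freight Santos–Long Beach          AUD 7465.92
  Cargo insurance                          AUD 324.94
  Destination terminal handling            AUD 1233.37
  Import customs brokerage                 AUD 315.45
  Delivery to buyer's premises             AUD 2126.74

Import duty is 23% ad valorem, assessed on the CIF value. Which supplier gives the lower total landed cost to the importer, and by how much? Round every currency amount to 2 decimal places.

Supplier B is cheaper by AUD 1166.84

Supplier A (CIF):
The CIF price already equals the CIF value: 28664.06
Import duty = 28664.06 × 23% = 6592.73
Buyer bears (A): 1233.37 + 315.45 + 2126.74 = 3675.56
Landed cost (A) = invoice 28664.06 + 3675.56 + duty 6592.73 = 38932.35
Supplier B (FCA):
CIF value = FCA price + origin terminal + freight + insurance = 19662.77 + 261.78 + 7465.92 + 324.94 = 27715.41
Import duty = 27715.41 × 23% = 6374.54
Buyer bears (B): 261.78 + 7465.92 + 324.94 + 1233.37 + 315.45 + 2126.74 = 11728.20
Landed cost (B) = invoice 19662.77 + 11728.20 + duty 6374.54 = 37765.51
Difference = |38932.35 − 37765.51| = 1166.84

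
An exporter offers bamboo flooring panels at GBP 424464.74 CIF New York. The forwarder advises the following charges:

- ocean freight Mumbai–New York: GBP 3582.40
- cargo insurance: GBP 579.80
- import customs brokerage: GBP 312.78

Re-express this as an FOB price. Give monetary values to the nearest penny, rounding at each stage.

Not relevant to the conversion: brokerage — on the buyer under both terms; not part of either seller's price.
From CIF to FOB, the seller no longer bears: freight, insurance.
FOB price = 424464.74 − 3582.40 − 579.80 = 420302.54

FOB price: GBP 420302.54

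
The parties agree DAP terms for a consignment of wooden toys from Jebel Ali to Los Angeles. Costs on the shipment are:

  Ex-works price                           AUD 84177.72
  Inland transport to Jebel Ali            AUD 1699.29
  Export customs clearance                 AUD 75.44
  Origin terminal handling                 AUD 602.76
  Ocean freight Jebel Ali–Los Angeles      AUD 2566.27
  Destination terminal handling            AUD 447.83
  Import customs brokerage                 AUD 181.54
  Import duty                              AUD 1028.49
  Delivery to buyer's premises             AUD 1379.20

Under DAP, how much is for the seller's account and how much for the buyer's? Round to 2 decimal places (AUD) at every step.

DAP: the seller bears all costs to the named destination except import duty and clearance.
Seller's account: goods 84177.72 + inland to port 1699.29 + export clearance 75.44 + origin terminal 602.76 + freight 2566.27 + destination terminal 447.83 + delivery 1379.20 = 90948.51
Buyer's account: brokerage 181.54 + duty 1028.49 = 1210.03

Seller: AUD 90948.51; buyer: AUD 1210.03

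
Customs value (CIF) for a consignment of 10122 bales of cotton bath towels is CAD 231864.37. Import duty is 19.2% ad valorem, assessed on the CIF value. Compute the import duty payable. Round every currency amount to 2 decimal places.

Import duty: CAD 44517.96

Import duty = 231864.37 × 19.2% = 44517.96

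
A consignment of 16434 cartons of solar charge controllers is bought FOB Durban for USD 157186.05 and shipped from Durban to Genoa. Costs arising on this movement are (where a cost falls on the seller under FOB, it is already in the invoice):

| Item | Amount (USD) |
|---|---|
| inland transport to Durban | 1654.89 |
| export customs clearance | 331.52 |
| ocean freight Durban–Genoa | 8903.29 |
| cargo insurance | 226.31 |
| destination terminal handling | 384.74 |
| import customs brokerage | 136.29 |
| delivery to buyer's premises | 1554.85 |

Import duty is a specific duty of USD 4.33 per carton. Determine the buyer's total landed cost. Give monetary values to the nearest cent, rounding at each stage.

FOB: the seller bears costs until goods are on board at the origin port; the buyer bears freight, insurance and all costs thereafter.
Already in the invoice (seller's account under FOB): inland to port, export clearance — exclude.
CIF value = FOB price + freight + insurance = 157186.05 + 8903.29 + 226.31 = 166315.65
Import duty = 16434 × 4.33 = 71159.22
Buyer bears: freight 8903.29 + insurance 226.31 + destination terminal 384.74 + brokerage 136.29 + delivery 1554.85 + duty 71159.22 = 82364.70
Landed cost = invoice 157186.05 + 82364.70 = 239550.75

Total landed cost: USD 239550.75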